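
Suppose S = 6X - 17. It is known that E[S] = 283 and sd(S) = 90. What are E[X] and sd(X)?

From S = 6X - 17: E[S] = a·E[X] + b, so E[X] = (E[S] − b)/a = (283 − (-17))/6 = 50.
sd(S) = |a|·sd(X), so sd(X) = 90/|6| = 15.

E[X] = 50, sd(X) = 15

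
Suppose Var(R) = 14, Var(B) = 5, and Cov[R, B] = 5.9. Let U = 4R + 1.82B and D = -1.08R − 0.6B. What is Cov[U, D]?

Cov[U, D] = -91.69704

By bilinearity, Cov[U, D] = ac·Var(R) + bd·Var(B) + (ad+bc)·Cov[R, B], with a=4, b=1.82, c=-1.08, d=-0.6.
ac·Var(R) = 4·(-1.08)·14 = -60.48
bd·Var(B) = 1.82·(-0.6)·5 = -5.46
(ad+bc)·Cov[R, B] = (-4.3656)·5.9 = -25.75704
Cov[U, D] = -60.48 + (-5.46) + (-25.75704) = -91.69704.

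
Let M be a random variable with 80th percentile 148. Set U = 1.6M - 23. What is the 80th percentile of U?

Since a = 1.6 > 0 the transformation is increasing, so the 80th percentile of U = a·(P_{80} of M) + b = 1.6·148 + (-23) = 213.8.

80th percentile of U = 213.8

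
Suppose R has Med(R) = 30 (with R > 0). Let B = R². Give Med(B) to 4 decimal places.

Med(B) = 900

R² is monotone on this domain, so Med(B) = square(30) = 900.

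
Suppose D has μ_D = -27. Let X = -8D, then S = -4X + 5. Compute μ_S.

μ_S = -859

μ_X = (-8)·(-27) = 216.
μ_S = (-4)·216 + 5 = -859.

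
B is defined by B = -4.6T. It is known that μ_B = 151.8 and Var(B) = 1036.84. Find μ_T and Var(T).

μ_T = -33, Var(T) = 49

From B = -4.6T: μ_B = a·μ_T + b, so μ_T = (μ_B − b)/a = (151.8 − 0)/(-4.6) = -33.
Var(B) = a²·Var(T), so Var(T) = 1036.84/(-4.6)² = 49.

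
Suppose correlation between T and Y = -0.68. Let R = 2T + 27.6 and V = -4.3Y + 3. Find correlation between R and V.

correlation between R and V = 0.68

Linear rescalings preserve |correlation|; the slopes 2 and -4.3 have opposite signs, so the correlation flips sign: correlation between R and V = −correlation between T and Y = 0.68.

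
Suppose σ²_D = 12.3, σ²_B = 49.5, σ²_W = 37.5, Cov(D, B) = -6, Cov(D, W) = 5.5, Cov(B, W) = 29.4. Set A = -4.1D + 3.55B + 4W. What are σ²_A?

σ²_A = a²·σ²_D + b²·σ²_B + c²·σ²_W + 2ab·Cov(D, B) + 2ac·Cov(D, W) + 2bc·Cov(B, W), with a = -4.1, b = 3.55, c = 4.
= 206.763 + 623.82375 + 600 + 174.66 + (-180.4) + 834.96
= 2259.80675.

σ²_A = 2259.80675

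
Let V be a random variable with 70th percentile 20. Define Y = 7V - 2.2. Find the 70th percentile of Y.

70th percentile of Y = 137.8

Since a = 7 > 0 the transformation is increasing, so the 70th percentile of Y = a·(P_{70} of V) + b = 7·20 + (-2.2) = 137.8.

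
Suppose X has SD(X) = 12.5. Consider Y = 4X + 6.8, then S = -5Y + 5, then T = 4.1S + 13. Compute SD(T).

SD(T) = 1025

SD(Y) = |4|·12.5 = 50.
SD(S) = |-5|·50 = 250.
SD(T) = |4.1|·250 = 1025.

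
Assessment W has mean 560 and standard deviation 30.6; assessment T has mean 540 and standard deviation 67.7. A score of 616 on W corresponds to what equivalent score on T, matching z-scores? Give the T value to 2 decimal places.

T = 663.90

z = (616 − 560)/30.6 ≈ 1.8301.
T = 540 + z·67.7 = 540 + (616 − 560)·67.7/30.6 ≈ 663.90.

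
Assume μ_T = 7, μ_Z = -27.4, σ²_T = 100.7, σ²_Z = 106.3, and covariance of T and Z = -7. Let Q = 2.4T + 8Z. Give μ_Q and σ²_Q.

μ_Q = -202.4, σ²_Q = 7114.432

μ_Q = 2.4·μ_T + 8·μ_Z = 2.4·7 + 8·(-27.4) = -202.4.
σ²_Q = a²·σ²_T + b²·σ²_Z + 2ab·covariance of T and Z with a = 2.4, b = 8.
= 2.4²·100.7 + 8²·106.3 + 2·2.4·8·(-7)
= 580.032 + 6803.2 + (-268.8) = 7114.432.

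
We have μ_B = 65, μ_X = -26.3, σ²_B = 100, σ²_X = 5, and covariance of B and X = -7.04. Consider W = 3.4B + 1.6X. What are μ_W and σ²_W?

μ_W = 3.4·μ_B + 1.6·μ_X = 3.4·65 + 1.6·(-26.3) = 178.92.
σ²_W = a²·σ²_B + b²·σ²_X + 2ab·covariance of B and X with a = 3.4, b = 1.6.
= 3.4²·100 + 1.6²·5 + 2·3.4·1.6·(-7.04)
= 1156 + 12.8 + (-76.5952) = 1092.2048.

μ_W = 178.92, σ²_W = 1092.2048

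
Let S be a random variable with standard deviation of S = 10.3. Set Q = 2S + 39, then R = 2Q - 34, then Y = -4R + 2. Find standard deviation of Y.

standard deviation of Y = 164.8

standard deviation of Q = |2|·10.3 = 20.6.
standard deviation of R = |2|·20.6 = 41.2.
standard deviation of Y = |-4|·41.2 = 164.8.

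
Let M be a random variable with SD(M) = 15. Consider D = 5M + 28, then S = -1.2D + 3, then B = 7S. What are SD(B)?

SD(D) = |5|·15 = 75.
SD(S) = |-1.2|·75 = 90.
SD(B) = |7|·90 = 630.

SD(B) = 630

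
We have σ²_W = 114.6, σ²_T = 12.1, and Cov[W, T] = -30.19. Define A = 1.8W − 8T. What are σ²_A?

σ²_A = 2015.176

σ²_A = a²·σ²_W + b²·σ²_T + 2ab·Cov[W, T] with a = 1.8, b = -8.
= 1.8²·114.6 + (-8)²·12.1 + 2·1.8·(-8)·(-30.19)
= 371.304 + 774.4 + 869.472 = 2015.176.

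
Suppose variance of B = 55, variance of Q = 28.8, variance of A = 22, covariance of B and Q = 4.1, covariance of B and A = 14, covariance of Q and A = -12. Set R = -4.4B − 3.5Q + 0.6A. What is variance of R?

variance of R = 1528.28

variance of R = a²·variance of B + b²·variance of Q + c²·variance of A + 2ab·covariance of B and Q + 2ac·covariance of B and A + 2bc·covariance of Q and A, with a = -4.4, b = -3.5, c = 0.6.
= 1064.8 + 352.8 + 7.92 + 126.28 + (-73.92) + 50.4
= 1528.28.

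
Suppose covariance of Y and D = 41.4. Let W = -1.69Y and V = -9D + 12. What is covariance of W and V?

covariance of W and V = a·c·covariance of Y and D = (-1.69)·(-9)·41.4 = 629.694. Additive constants drop out.

covariance of W and V = 629.694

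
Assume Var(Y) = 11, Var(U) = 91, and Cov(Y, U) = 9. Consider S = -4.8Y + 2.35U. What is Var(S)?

Var(S) = 552.9475

Var(S) = a²·Var(Y) + b²·Var(U) + 2ab·Cov(Y, U) with a = -4.8, b = 2.35.
= (-4.8)²·11 + 2.35²·91 + 2·(-4.8)·2.35·9
= 253.44 + 502.5475 + (-203.04) = 552.9475.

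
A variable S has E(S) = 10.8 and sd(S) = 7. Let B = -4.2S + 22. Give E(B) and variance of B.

B = -4.2S + 22 is linear with a = -4.2, b = 22.
E(B) = a·E(S) + b = (-4.2)·10.8 + 22 = -23.36.
variance of S = 7² = 49.
variance of B = a²·variance of S = (-4.2)²·49 = 864.36 (the additive constant 22 does not affect variance).

E(B) = -23.36, variance of B = 864.36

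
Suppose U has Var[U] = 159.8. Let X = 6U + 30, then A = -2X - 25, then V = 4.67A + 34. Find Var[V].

Var[V] = 501848.95968

Var[X] = 6²·159.8 = 5752.8.
Var[A] = (-2)²·5752.8 = 23011.2.
Var[V] = 4.67²·23011.2 = 501848.95968.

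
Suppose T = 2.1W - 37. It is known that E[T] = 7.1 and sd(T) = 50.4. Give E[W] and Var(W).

From T = 2.1W - 37: E[T] = a·E[W] + b, so E[W] = (E[T] − b)/a = (7.1 − (-37))/2.1 = 21.
Var(T) = 50.4² = 2540.16.
Var(T) = a²·Var(W), so Var(W) = 2540.16/2.1² = 576.

E[W] = 21, Var(W) = 576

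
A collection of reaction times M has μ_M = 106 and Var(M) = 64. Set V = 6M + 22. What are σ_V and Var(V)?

σ_V = 48, Var(V) = 2304

V = 6M + 22 is linear with a = 6, b = 22.
σ_M = √64 = 8.
σ_V = |a|·σ_M = |6|·8 = 48.
Var(V) = a²·Var(M) = 6²·64 = 2304 (the additive constant 22 does not affect variance).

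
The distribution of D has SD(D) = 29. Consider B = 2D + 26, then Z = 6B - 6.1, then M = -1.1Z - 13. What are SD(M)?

SD(B) = |2|·29 = 58.
SD(Z) = |6|·58 = 348.
SD(M) = |-1.1|·348 = 382.8.

SD(M) = 382.8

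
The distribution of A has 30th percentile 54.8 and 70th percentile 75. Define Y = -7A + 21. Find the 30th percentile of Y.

Since a = -7 < 0 the transformation is decreasing, reversing order: the 30th percentile of Y corresponds to the 70th percentile of A.
So P_{30}(Y) = a·P_{70}(A) + b = (-7)·75 + 21 = -504.

30th percentile of Y = -504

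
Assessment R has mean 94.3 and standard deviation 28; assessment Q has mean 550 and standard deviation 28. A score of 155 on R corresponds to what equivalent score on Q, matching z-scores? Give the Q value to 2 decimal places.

Q = 610.70

z = (155 − 94.3)/28 ≈ 2.1679.
Q = 550 + z·28 = 550 + (155 − 94.3)·28/28 = 610.70.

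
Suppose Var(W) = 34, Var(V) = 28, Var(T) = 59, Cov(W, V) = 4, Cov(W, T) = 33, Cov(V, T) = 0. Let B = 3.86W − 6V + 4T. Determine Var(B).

Var(B) = 3292.3464

Var(B) = a²·Var(W) + b²·Var(V) + c²·Var(T) + 2ab·Cov(W, V) + 2ac·Cov(W, T) + 2bc·Cov(V, T), with a = 3.86, b = -6, c = 4.
= 506.5864 + 1008 + 944 + (-185.28) + 1019.04 + 0
= 3292.3464.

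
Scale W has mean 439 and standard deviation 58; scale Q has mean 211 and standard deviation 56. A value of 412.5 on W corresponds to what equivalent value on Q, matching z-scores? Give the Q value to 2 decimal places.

Q = 185.41

z = (412.5 − 439)/58 ≈ -0.4569.
Q = 211 + z·56 = 211 + (412.5 − 439)·56/58 ≈ 185.41.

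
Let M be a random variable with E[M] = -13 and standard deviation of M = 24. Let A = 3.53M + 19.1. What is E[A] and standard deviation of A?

A = 3.53M + 19.1 is linear with a = 3.53, b = 19.1.
E[A] = a·E[M] + b = 3.53·(-13) + 19.1 = -26.79.
standard deviation of A = |a|·standard deviation of M = |3.53|·24 = 84.72.

E[A] = -26.79, standard deviation of A = 84.72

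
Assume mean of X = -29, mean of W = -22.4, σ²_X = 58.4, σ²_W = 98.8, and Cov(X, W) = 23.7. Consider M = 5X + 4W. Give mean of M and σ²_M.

mean of M = -234.6, σ²_M = 3988.8

mean of M = 5·mean of X + 4·mean of W = 5·(-29) + 4·(-22.4) = -234.6.
σ²_M = a²·σ²_X + b²·σ²_W + 2ab·Cov(X, W) with a = 5, b = 4.
= 5²·58.4 + 4²·98.8 + 2·5·4·23.7
= 1460 + 1580.8 + 948 = 3988.8.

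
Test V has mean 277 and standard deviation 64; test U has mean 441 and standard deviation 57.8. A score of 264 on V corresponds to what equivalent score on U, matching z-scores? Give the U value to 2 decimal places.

z = (264 − 277)/64 ≈ -0.2031.
U = 441 + z·57.8 = 441 + (264 − 277)·57.8/64 ≈ 429.26.

U = 429.26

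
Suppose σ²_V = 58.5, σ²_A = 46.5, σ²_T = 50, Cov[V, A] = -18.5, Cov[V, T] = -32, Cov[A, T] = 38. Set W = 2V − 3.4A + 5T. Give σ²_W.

σ²_W = a²·σ²_V + b²·σ²_A + c²·σ²_T + 2ab·Cov[V, A] + 2ac·Cov[V, T] + 2bc·Cov[A, T], with a = 2, b = -3.4, c = 5.
= 234 + 537.54 + 1250 + 251.6 + (-640) + (-1292)
= 341.14.

σ²_W = 341.14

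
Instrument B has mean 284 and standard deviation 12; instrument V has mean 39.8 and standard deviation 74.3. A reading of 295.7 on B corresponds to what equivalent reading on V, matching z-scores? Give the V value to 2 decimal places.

V = 112.24

z = (295.7 − 284)/12 = 0.975.
V = 39.8 + z·74.3 = 39.8 + (295.7 − 284)·74.3/12 ≈ 112.24.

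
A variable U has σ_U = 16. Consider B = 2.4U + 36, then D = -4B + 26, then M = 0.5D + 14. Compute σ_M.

σ_M = 76.8

σ_B = |2.4|·16 = 38.4.
σ_D = |-4|·38.4 = 153.6.
σ_M = |0.5|·153.6 = 76.8.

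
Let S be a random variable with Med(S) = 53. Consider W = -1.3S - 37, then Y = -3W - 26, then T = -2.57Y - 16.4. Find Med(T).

Med(W) = (-1.3)·53 + (-37) = -105.9.
Med(Y) = (-3)·(-105.9) + (-26) = 291.7.
Med(T) = (-2.57)·291.7 + (-16.4) = -766.069.

Med(T) = -766.069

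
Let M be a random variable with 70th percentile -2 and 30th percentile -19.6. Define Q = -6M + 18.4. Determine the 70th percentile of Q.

70th percentile of Q = 136

Since a = -6 < 0 the transformation is decreasing, reversing order: the 70th percentile of Q corresponds to the 30th percentile of M.
So P_{70}(Q) = a·P_{30}(M) + b = (-6)·(-19.6) + 18.4 = 136.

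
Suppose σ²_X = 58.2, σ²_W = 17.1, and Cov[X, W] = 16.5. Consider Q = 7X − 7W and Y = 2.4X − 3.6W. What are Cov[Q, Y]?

Cov[Q, Y] = 715.68

By bilinearity, Cov[Q, Y] = ac·σ²_X + bd·σ²_W + (ad+bc)·Cov[X, W], with a=7, b=-7, c=2.4, d=-3.6.
ac·σ²_X = 7·2.4·58.2 = 977.76
bd·σ²_W = (-7)·(-3.6)·17.1 = 430.92
(ad+bc)·Cov[X, W] = (-42)·16.5 = -693
Cov[Q, Y] = 977.76 + 430.92 + (-693) = 715.68.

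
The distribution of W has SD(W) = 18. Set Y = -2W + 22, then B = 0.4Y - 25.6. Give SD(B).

SD(B) = 14.4

SD(Y) = |-2|·18 = 36.
SD(B) = |0.4|·36 = 14.4.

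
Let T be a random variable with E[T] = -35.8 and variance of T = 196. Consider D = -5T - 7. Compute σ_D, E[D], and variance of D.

σ_D = 70, E[D] = 172, variance of D = 4900

D = -5T - 7 is linear with a = -5, b = -7.
σ_T = √196 = 14.
σ_D = |a|·σ_T = |-5|·14 = 70.
E[D] = a·E[T] + b = (-5)·(-35.8) + (-7) = 172.
variance of D = a²·variance of T = (-5)²·196 = 4900 (the additive constant -7 does not affect variance).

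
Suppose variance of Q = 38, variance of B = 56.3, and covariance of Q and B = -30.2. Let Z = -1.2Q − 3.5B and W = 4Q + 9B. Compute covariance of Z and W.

covariance of Z and W = -1206.89

By bilinearity, covariance of Z and W = ac·variance of Q + bd·variance of B + (ad+bc)·covariance of Q and B, with a=-1.2, b=-3.5, c=4, d=9.
ac·variance of Q = (-1.2)·4·38 = -182.4
bd·variance of B = (-3.5)·9·56.3 = -1773.45
(ad+bc)·covariance of Q and B = (-24.8)·(-30.2) = 748.96
covariance of Z and W = -182.4 + (-1773.45) + 748.96 = -1206.89.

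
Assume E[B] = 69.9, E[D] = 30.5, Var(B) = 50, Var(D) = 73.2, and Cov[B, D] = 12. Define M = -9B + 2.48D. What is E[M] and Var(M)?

E[M] = (-9)·E[B] + 2.48·E[D] = (-9)·69.9 + 2.48·30.5 = -553.46.
Var(M) = a²·Var(B) + b²·Var(D) + 2ab·Cov[B, D] with a = -9, b = 2.48.
= (-9)²·50 + 2.48²·73.2 + 2·(-9)·2.48·12
= 4050 + 450.20928 + (-535.68) = 3964.52928.

E[M] = -553.46, Var(M) = 3964.52928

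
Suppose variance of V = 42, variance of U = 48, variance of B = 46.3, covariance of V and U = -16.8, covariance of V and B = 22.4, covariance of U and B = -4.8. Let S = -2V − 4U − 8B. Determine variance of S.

variance of S = a²·variance of V + b²·variance of U + c²·variance of B + 2ab·covariance of V and U + 2ac·covariance of V and B + 2bc·covariance of U and B, with a = -2, b = -4, c = -8.
= 168 + 768 + 2963.2 + (-268.8) + 716.8 + (-307.2)
= 4040.

variance of S = 4040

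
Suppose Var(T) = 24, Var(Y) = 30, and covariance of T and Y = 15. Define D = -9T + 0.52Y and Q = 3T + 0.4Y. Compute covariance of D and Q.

covariance of D and Q = -672.36

By bilinearity, covariance of D and Q = ac·Var(T) + bd·Var(Y) + (ad+bc)·covariance of T and Y, with a=-9, b=0.52, c=3, d=0.4.
ac·Var(T) = (-9)·3·24 = -648
bd·Var(Y) = 0.52·0.4·30 = 6.24
(ad+bc)·covariance of T and Y = (-2.04)·15 = -30.6
covariance of D and Q = -648 + 6.24 + (-30.6) = -672.36.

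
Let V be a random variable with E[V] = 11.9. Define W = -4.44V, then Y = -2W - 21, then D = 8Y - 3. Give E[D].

E[W] = (-4.44)·11.9 = -52.836.
E[Y] = (-2)·(-52.836) + (-21) = 84.672.
E[D] = 8·84.672 + (-3) = 674.376.

E[D] = 674.376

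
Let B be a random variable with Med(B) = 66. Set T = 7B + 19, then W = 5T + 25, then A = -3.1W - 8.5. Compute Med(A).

Med(T) = 7·66 + 19 = 481.
Med(W) = 5·481 + 25 = 2430.
Med(A) = (-3.1)·2430 + (-8.5) = -7541.5.

Med(A) = -7541.5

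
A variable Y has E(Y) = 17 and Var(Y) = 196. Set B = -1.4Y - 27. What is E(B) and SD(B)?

B = -1.4Y - 27 is linear with a = -1.4, b = -27.
E(B) = a·E(Y) + b = (-1.4)·17 + (-27) = -50.8.
SD(Y) = √196 = 14.
SD(B) = |a|·SD(Y) = |-1.4|·14 = 19.6.

E(B) = -50.8, SD(B) = 19.6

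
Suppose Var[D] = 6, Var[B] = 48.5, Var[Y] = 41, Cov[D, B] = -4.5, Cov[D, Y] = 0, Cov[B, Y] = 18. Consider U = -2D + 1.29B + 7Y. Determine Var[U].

Var[U] = 2462.00885

Var[U] = a²·Var[D] + b²·Var[B] + c²·Var[Y] + 2ab·Cov[D, B] + 2ac·Cov[D, Y] + 2bc·Cov[B, Y], with a = -2, b = 1.29, c = 7.
= 24 + 80.70885 + 2009 + 23.22 + 0 + 325.08
= 2462.00885.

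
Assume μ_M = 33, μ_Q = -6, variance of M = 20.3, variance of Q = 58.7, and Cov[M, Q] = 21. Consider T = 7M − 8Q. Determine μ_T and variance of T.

μ_T = 279, variance of T = 2399.5

μ_T = 7·μ_M + (-8)·μ_Q = 7·33 + (-8)·(-6) = 279.
variance of T = a²·variance of M + b²·variance of Q + 2ab·Cov[M, Q] with a = 7, b = -8.
= 7²·20.3 + (-8)²·58.7 + 2·7·(-8)·21
= 994.7 + 3756.8 + (-2352) = 2399.5.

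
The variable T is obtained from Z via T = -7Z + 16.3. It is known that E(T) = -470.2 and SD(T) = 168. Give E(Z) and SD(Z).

E(Z) = 69.5, SD(Z) = 24

From T = -7Z + 16.3: E(T) = a·E(Z) + b, so E(Z) = (E(T) − b)/a = (-470.2 − 16.3)/(-7) = 69.5.
SD(T) = |a|·SD(Z), so SD(Z) = 168/|-7| = 24.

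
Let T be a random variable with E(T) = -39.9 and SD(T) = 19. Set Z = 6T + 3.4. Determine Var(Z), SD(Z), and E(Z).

Z = 6T + 3.4 is linear with a = 6, b = 3.4.
Var(T) = 19² = 361.
Var(Z) = a²·Var(T) = 6²·361 = 12996 (the additive constant 3.4 does not affect variance).
SD(Z) = |a|·SD(T) = |6|·19 = 114.
E(Z) = a·E(T) + b = 6·(-39.9) + 3.4 = -236.

Var(Z) = 12996, SD(Z) = 114, E(Z) = -236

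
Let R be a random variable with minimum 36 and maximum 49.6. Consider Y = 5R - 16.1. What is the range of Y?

Range(Y) = 68

Range of R = 49.6 − 36 = 13.6.
Range(Y) = |a|·Range(R) = |5|·13.6 = 68.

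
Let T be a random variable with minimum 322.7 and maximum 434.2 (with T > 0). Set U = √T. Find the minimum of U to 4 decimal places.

√T is increasing on this domain, so min(U) comes from min(T) = 322.7: min(U) = √(322.7) ≈ 17.9639.

min(U) = 17.9639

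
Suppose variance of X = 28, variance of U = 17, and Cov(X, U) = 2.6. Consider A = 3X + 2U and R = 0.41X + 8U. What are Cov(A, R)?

Cov(A, R) = 370.972

By bilinearity, Cov(A, R) = ac·variance of X + bd·variance of U + (ad+bc)·Cov(X, U), with a=3, b=2, c=0.41, d=8.
ac·variance of X = 3·0.41·28 = 34.44
bd·variance of U = 2·8·17 = 272
(ad+bc)·Cov(X, U) = (24.82)·2.6 = 64.532
Cov(A, R) = 34.44 + 272 + 64.532 = 370.972.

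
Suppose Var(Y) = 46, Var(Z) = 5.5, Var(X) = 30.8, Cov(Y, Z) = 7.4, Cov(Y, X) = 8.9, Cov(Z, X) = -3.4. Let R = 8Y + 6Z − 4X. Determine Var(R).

Var(R) = 3938.8

Var(R) = a²·Var(Y) + b²·Var(Z) + c²·Var(X) + 2ab·Cov(Y, Z) + 2ac·Cov(Y, X) + 2bc·Cov(Z, X), with a = 8, b = 6, c = -4.
= 2944 + 198 + 492.8 + 710.4 + (-569.6) + 163.2
= 3938.8.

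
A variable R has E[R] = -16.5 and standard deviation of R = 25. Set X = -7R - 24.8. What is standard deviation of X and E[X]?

standard deviation of X = 175, E[X] = 90.7

X = -7R - 24.8 is linear with a = -7, b = -24.8.
standard deviation of X = |a|·standard deviation of R = |-7|·25 = 175.
E[X] = a·E[R] + b = (-7)·(-16.5) + (-24.8) = 90.7.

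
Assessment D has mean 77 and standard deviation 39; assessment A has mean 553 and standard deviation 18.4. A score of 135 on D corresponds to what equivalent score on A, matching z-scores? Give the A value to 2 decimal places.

A = 580.36

z = (135 − 77)/39 ≈ 1.4872.
A = 553 + z·18.4 = 553 + (135 − 77)·18.4/39 ≈ 580.36.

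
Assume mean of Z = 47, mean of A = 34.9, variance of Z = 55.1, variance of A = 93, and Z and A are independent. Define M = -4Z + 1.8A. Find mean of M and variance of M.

mean of M = (-4)·mean of Z + 1.8·mean of A = (-4)·47 + 1.8·34.9 = -125.18.
variance of M = a²·variance of Z + b²·variance of A + 2ab·covariance of Z and A with a = -4, b = 1.8.
Independence gives covariance of Z and A = 0.
= (-4)²·55.1 + 1.8²·93 + 2·(-4)·1.8·0
= 881.6 + 301.32 + 0 = 1182.92.

mean of M = -125.18, variance of M = 1182.92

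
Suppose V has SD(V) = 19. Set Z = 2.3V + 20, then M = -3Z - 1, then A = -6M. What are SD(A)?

SD(A) = 786.6

SD(Z) = |2.3|·19 = 43.7.
SD(M) = |-3|·43.7 = 131.1.
SD(A) = |-6|·131.1 = 786.6.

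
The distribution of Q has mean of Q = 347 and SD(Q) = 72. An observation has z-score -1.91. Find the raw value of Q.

Q = 209.48

Q = mean of Q + z·SD(Q) = 347 + (-1.91)·72 = 209.48.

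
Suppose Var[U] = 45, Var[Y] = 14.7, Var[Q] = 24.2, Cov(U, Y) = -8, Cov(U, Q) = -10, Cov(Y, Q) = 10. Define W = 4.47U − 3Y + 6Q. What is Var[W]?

Var[W] = a²·Var[U] + b²·Var[Y] + c²·Var[Q] + 2ab·Cov(U, Y) + 2ac·Cov(U, Q) + 2bc·Cov(Y, Q), with a = 4.47, b = -3, c = 6.
= 899.1405 + 132.3 + 871.2 + 214.56 + (-536.4) + (-360)
= 1220.8005.

Var[W] = 1220.8005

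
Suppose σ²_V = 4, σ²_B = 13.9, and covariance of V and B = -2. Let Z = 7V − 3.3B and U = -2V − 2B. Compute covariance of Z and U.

By bilinearity, covariance of Z and U = ac·σ²_V + bd·σ²_B + (ad+bc)·covariance of V and B, with a=7, b=-3.3, c=-2, d=-2.
ac·σ²_V = 7·(-2)·4 = -56
bd·σ²_B = (-3.3)·(-2)·13.9 = 91.74
(ad+bc)·covariance of V and B = (-7.4)·(-2) = 14.8
covariance of Z and U = -56 + 91.74 + 14.8 = 50.54.

covariance of Z and U = 50.54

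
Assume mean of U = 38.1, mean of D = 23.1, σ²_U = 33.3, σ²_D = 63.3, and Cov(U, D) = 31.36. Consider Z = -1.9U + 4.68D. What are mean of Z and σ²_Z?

mean of Z = (-1.9)·mean of U + 4.68·mean of D = (-1.9)·38.1 + 4.68·23.1 = 35.718.
σ²_Z = a²·σ²_U + b²·σ²_D + 2ab·Cov(U, D) with a = -1.9, b = 4.68.
= (-1.9)²·33.3 + 4.68²·63.3 + 2·(-1.9)·4.68·31.36
= 120.213 + 1386.42192 + (-557.70624) = 948.92868.

mean of Z = 35.718, σ²_Z = 948.92868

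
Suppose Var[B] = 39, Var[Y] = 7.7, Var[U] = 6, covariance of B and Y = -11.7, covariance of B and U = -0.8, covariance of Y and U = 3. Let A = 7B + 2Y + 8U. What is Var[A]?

Var[A] = 2004.6

Var[A] = a²·Var[B] + b²·Var[Y] + c²·Var[U] + 2ab·covariance of B and Y + 2ac·covariance of B and U + 2bc·covariance of Y and U, with a = 7, b = 2, c = 8.
= 1911 + 30.8 + 384 + (-327.6) + (-89.6) + 96
= 2004.6.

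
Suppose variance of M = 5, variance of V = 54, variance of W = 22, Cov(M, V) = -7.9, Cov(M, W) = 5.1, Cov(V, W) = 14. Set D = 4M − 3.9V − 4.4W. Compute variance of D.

variance of D = 1874.7

variance of D = a²·variance of M + b²·variance of V + c²·variance of W + 2ab·Cov(M, V) + 2ac·Cov(M, W) + 2bc·Cov(V, W), with a = 4, b = -3.9, c = -4.4.
= 80 + 821.34 + 425.92 + 246.48 + (-179.52) + 480.48
= 1874.7.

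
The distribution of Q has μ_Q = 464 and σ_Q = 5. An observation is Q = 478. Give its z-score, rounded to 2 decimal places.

z = (Q − μ_Q) / σ_Q = (478 − 464) / 5 = 2.80.

z = 2.80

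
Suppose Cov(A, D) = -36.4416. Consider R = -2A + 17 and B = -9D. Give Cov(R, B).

Cov(R, B) = a·c·Cov(A, D) = (-2)·(-9)·(-36.4416) = -655.9488. Additive constants drop out.

Cov(R, B) = -655.9488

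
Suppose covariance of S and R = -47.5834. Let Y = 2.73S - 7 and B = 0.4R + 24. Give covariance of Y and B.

covariance of Y and B = a·c·covariance of S and R = 2.73·0.4·(-47.5834) = -51.9610728. Additive constants drop out.

covariance of Y and B = -51.9610728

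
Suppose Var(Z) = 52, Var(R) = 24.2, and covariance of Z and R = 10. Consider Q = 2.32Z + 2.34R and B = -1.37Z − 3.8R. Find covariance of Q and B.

By bilinearity, covariance of Q and B = ac·Var(Z) + bd·Var(R) + (ad+bc)·covariance of Z and R, with a=2.32, b=2.34, c=-1.37, d=-3.8.
ac·Var(Z) = 2.32·(-1.37)·52 = -165.2768
bd·Var(R) = 2.34·(-3.8)·24.2 = -215.1864
(ad+bc)·covariance of Z and R = (-12.0218)·10 = -120.218
covariance of Q and B = -165.2768 + (-215.1864) + (-120.218) = -500.6812.

covariance of Q and B = -500.6812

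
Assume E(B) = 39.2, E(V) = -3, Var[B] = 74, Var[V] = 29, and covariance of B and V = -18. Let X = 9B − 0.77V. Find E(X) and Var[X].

E(X) = 355.11, Var[X] = 6260.6741

E(X) = 9·E(B) + (-0.77)·E(V) = 9·39.2 + (-0.77)·(-3) = 355.11.
Var[X] = a²·Var[B] + b²·Var[V] + 2ab·covariance of B and V with a = 9, b = -0.77.
= 9²·74 + (-0.77)²·29 + 2·9·(-0.77)·(-18)
= 5994 + 17.1941 + 249.48 = 6260.6741.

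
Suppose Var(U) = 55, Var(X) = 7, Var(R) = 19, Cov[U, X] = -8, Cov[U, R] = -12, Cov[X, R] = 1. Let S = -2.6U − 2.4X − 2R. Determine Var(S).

Var(S) = a²·Var(U) + b²·Var(X) + c²·Var(R) + 2ab·Cov[U, X] + 2ac·Cov[U, R] + 2bc·Cov[X, R], with a = -2.6, b = -2.4, c = -2.
= 371.8 + 40.32 + 76 + (-99.84) + (-124.8) + 9.6
= 273.08.

Var(S) = 273.08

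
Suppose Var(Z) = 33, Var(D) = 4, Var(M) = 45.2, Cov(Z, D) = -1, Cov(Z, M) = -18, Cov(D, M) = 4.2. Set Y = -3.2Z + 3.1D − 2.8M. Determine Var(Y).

Var(Y) = a²·Var(Z) + b²·Var(D) + c²·Var(M) + 2ab·Cov(Z, D) + 2ac·Cov(Z, M) + 2bc·Cov(D, M), with a = -3.2, b = 3.1, c = -2.8.
= 337.92 + 38.44 + 354.368 + 19.84 + (-322.56) + (-72.912)
= 355.096.

Var(Y) = 355.096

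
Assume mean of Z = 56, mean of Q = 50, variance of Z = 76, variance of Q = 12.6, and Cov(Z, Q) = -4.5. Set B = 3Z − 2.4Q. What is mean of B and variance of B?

mean of B = 3·mean of Z + (-2.4)·mean of Q = 3·56 + (-2.4)·50 = 48.
variance of B = a²·variance of Z + b²·variance of Q + 2ab·Cov(Z, Q) with a = 3, b = -2.4.
= 3²·76 + (-2.4)²·12.6 + 2·3·(-2.4)·(-4.5)
= 684 + 72.576 + 64.8 = 821.376.

mean of B = 48, variance of B = 821.376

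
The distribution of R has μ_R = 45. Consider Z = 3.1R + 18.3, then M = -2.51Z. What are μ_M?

μ_M = -396.078

μ_Z = 3.1·45 + 18.3 = 157.8.
μ_M = (-2.51)·157.8 = -396.078.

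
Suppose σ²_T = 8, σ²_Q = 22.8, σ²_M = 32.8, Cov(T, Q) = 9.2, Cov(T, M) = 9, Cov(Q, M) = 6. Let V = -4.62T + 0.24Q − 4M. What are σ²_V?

σ²_V = a²·σ²_T + b²·σ²_Q + c²·σ²_M + 2ab·Cov(T, Q) + 2ac·Cov(T, M) + 2bc·Cov(Q, M), with a = -4.62, b = 0.24, c = -4.
= 170.7552 + 1.31328 + 524.8 + (-20.40192) + 332.64 + (-11.52)
= 997.58656.

σ²_V = 997.58656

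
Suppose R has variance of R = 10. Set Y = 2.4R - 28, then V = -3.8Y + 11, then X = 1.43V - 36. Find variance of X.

variance of X = 1700.8333056

variance of Y = 2.4²·10 = 57.6.
variance of V = (-3.8)²·57.6 = 831.744.
variance of X = 1.43²·831.744 = 1700.8333056.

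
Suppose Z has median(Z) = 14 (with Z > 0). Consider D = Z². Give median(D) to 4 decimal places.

Z² is monotone on this domain, so median(D) = square(14) = 196.

median(D) = 196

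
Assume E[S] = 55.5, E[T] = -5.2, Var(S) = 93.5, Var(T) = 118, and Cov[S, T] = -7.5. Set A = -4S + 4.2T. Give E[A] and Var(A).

E[A] = -243.84, Var(A) = 3829.52

E[A] = (-4)·E[S] + 4.2·E[T] = (-4)·55.5 + 4.2·(-5.2) = -243.84.
Var(A) = a²·Var(S) + b²·Var(T) + 2ab·Cov[S, T] with a = -4, b = 4.2.
= (-4)²·93.5 + 4.2²·118 + 2·(-4)·4.2·(-7.5)
= 1496 + 2081.52 + 252 = 3829.52.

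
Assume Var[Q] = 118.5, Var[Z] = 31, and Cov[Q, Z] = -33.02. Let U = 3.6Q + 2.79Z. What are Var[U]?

Var[U] = 1113.76134

Var[U] = a²·Var[Q] + b²·Var[Z] + 2ab·Cov[Q, Z] with a = 3.6, b = 2.79.
= 3.6²·118.5 + 2.79²·31 + 2·3.6·2.79·(-33.02)
= 1535.76 + 241.3071 + (-663.30576) = 1113.76134.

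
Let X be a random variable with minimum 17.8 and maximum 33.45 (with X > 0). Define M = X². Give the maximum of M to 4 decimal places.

X² is increasing on this domain, so max(M) comes from max(X) = 33.45: max(M) = square(33.45) = 1118.9025.

max(M) = 1118.9025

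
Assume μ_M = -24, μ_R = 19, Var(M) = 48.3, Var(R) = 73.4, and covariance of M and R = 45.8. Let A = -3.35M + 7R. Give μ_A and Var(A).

μ_A = 213.4, Var(A) = 1990.62675

μ_A = (-3.35)·μ_M + 7·μ_R = (-3.35)·(-24) + 7·19 = 213.4.
Var(A) = a²·Var(M) + b²·Var(R) + 2ab·covariance of M and R with a = -3.35, b = 7.
= (-3.35)²·48.3 + 7²·73.4 + 2·(-3.35)·7·45.8
= 542.04675 + 3596.6 + (-2148.02) = 1990.62675.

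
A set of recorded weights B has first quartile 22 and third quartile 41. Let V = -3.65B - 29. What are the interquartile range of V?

IQR of B = Q3 − Q1 = 41 − 22 = 19.
Under V = aB + b, IQR(V) = |a|·IQR(B) = |-3.65|·19 = 69.35 (shifts cancel; spread scales by |a|).

IQR(V) = 69.35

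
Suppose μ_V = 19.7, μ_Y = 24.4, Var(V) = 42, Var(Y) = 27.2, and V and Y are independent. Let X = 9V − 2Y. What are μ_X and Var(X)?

μ_X = 9·μ_V + (-2)·μ_Y = 9·19.7 + (-2)·24.4 = 128.5.
Var(X) = a²·Var(V) + b²·Var(Y) + 2ab·Cov(V, Y) with a = 9, b = -2.
Independence gives Cov(V, Y) = 0.
= 9²·42 + (-2)²·27.2 + 2·9·(-2)·0
= 3402 + 108.8 + 0 = 3510.8.

μ_X = 128.5, Var(X) = 3510.8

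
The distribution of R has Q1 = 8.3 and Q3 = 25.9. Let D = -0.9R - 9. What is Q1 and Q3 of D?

a = -0.9 < 0 reverses order: Q1(D) comes from Q3(R), Q3(D) from Q1(R).
Q1(D) = (-0.9)·25.9 + (-9) = -32.31; Q3(D) = (-0.9)·8.3 + (-9) = -16.47.

Q1(D) = -32.31, Q3(D) = -16.47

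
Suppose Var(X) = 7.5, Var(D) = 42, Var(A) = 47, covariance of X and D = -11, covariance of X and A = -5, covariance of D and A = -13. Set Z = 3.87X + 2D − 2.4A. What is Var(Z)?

Var(Z) = a²·Var(X) + b²·Var(D) + c²·Var(A) + 2ab·covariance of X and D + 2ac·covariance of X and A + 2bc·covariance of D and A, with a = 3.87, b = 2, c = -2.4.
= 112.32675 + 168 + 270.72 + (-170.28) + 92.88 + 124.8
= 598.44675.

Var(Z) = 598.44675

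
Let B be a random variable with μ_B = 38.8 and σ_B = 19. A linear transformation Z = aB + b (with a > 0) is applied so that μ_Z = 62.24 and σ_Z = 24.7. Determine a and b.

σ_Z = a·σ_B (a > 0), so a = 24.7/19 = 1.3.
μ_Z = a·μ_B + b, so b = 62.24 − 1.3·38.8 = 11.8.

a = 1.3, b = 11.8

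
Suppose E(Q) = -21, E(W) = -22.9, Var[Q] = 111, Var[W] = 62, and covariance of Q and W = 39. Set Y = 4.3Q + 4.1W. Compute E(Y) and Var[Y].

E(Y) = -184.19, Var[Y] = 4469.75

E(Y) = 4.3·E(Q) + 4.1·E(W) = 4.3·(-21) + 4.1·(-22.9) = -184.19.
Var[Y] = a²·Var[Q] + b²·Var[W] + 2ab·covariance of Q and W with a = 4.3, b = 4.1.
= 4.3²·111 + 4.1²·62 + 2·4.3·4.1·39
= 2052.39 + 1042.22 + 1375.14 = 4469.75.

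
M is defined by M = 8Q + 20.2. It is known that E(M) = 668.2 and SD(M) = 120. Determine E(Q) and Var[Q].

E(Q) = 81, Var[Q] = 225

From M = 8Q + 20.2: E(M) = a·E(Q) + b, so E(Q) = (E(M) − b)/a = (668.2 − 20.2)/8 = 81.
Var[M] = 120² = 14400.
Var[M] = a²·Var[Q], so Var[Q] = 14400/8² = 225.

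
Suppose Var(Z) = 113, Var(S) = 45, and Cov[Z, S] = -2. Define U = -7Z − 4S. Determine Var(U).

Var(U) = 6145

Var(U) = a²·Var(Z) + b²·Var(S) + 2ab·Cov[Z, S] with a = -7, b = -4.
= (-7)²·113 + (-4)²·45 + 2·(-7)·(-4)·(-2)
= 5537 + 720 + (-112) = 6145.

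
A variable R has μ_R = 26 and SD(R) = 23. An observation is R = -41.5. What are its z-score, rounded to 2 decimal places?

z = -2.93

z = (R − μ_R) / SD(R) = (-41.5 − 26) / 23 ≈ -2.93.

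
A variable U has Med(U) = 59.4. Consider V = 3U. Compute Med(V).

Med(V) = 178.2

A linear map preserves order up to sign, so Med(V) = a·Med(U) + b = 3·59.4 = 178.2.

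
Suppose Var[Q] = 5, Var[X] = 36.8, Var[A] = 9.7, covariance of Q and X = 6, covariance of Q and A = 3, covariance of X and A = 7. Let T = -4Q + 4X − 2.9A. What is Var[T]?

Var[T] = a²·Var[Q] + b²·Var[X] + c²·Var[A] + 2ab·covariance of Q and X + 2ac·covariance of Q and A + 2bc·covariance of X and A, with a = -4, b = 4, c = -2.9.
= 80 + 588.8 + 81.577 + (-192) + 69.6 + (-162.4)
= 465.577.

Var[T] = 465.577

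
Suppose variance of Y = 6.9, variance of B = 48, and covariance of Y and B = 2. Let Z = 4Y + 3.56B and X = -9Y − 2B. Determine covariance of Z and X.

By bilinearity, covariance of Z and X = ac·variance of Y + bd·variance of B + (ad+bc)·covariance of Y and B, with a=4, b=3.56, c=-9, d=-2.
ac·variance of Y = 4·(-9)·6.9 = -248.4
bd·variance of B = 3.56·(-2)·48 = -341.76
(ad+bc)·covariance of Y and B = (-40.04)·2 = -80.08
covariance of Z and X = -248.4 + (-341.76) + (-80.08) = -670.24.

covariance of Z and X = -670.24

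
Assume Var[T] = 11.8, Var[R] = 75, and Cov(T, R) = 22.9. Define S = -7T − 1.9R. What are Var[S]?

Var[S] = a²·Var[T] + b²·Var[R] + 2ab·Cov(T, R) with a = -7, b = -1.9.
= (-7)²·11.8 + (-1.9)²·75 + 2·(-7)·(-1.9)·22.9
= 578.2 + 270.75 + 609.14 = 1458.09.

Var[S] = 1458.09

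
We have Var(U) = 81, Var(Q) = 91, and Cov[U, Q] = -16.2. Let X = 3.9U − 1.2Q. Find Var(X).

Var(X) = 1514.682

Var(X) = a²·Var(U) + b²·Var(Q) + 2ab·Cov[U, Q] with a = 3.9, b = -1.2.
= 3.9²·81 + (-1.2)²·91 + 2·3.9·(-1.2)·(-16.2)
= 1232.01 + 131.04 + 151.632 = 1514.682.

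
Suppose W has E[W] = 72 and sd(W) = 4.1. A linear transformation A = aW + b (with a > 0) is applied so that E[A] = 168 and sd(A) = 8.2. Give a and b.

a = 2, b = 24

sd(A) = a·sd(W) (a > 0), so a = 8.2/4.1 = 2.
E[A] = a·E[W] + b, so b = 168 − 2·72 = 24.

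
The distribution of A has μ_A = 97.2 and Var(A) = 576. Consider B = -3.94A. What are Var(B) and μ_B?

B = -3.94A is linear with a = -3.94, b = 0.
Var(B) = a²·Var(A) = (-3.94)²·576 = 8941.5936.
μ_B = a·μ_A + b = (-3.94)·97.2 = -382.968.

Var(B) = 8941.5936, μ_B = -382.968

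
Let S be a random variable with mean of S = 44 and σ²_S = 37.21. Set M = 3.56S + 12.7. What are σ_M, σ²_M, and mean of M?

σ_M = 21.716, σ²_M = 471.584656, mean of M = 169.34

M = 3.56S + 12.7 is linear with a = 3.56, b = 12.7.
σ_S = √37.21 = 6.1.
σ_M = |a|·σ_S = |3.56|·6.1 = 21.716.
σ²_M = a²·σ²_S = 3.56²·37.21 = 471.584656 (the additive constant 12.7 does not affect variance).
mean of M = a·mean of S + b = 3.56·44 + 12.7 = 169.34.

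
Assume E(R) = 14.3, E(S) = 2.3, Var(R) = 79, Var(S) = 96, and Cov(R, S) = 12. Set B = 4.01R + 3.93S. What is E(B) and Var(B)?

E(B) = 4.01·E(R) + 3.93·E(S) = 4.01·14.3 + 3.93·2.3 = 66.382.
Var(B) = a²·Var(R) + b²·Var(S) + 2ab·Cov(R, S) with a = 4.01, b = 3.93.
= 4.01²·79 + 3.93²·96 + 2·4.01·3.93·12
= 1270.3279 + 1482.7104 + 378.2232 = 3131.2615.

E(B) = 66.382, Var(B) = 3131.2615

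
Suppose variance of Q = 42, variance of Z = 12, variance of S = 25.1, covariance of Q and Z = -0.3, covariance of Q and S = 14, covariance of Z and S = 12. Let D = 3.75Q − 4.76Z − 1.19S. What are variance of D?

variance of D = 919.76591

variance of D = a²·variance of Q + b²·variance of Z + c²·variance of S + 2ab·covariance of Q and Z + 2ac·covariance of Q and S + 2bc·covariance of Z and S, with a = 3.75, b = -4.76, c = -1.19.
= 590.625 + 271.8912 + 35.54411 + 10.71 + (-124.95) + 135.9456
= 919.76591.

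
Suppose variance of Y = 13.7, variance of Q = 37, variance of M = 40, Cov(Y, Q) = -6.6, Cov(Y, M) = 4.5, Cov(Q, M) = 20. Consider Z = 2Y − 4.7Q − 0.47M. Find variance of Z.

variance of Z = 1084.946

variance of Z = a²·variance of Y + b²·variance of Q + c²·variance of M + 2ab·Cov(Y, Q) + 2ac·Cov(Y, M) + 2bc·Cov(Q, M), with a = 2, b = -4.7, c = -0.47.
= 54.8 + 817.33 + 8.836 + 124.08 + (-8.46) + 88.36
= 1084.946.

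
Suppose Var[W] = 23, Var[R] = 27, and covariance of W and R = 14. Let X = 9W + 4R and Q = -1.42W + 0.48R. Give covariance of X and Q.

By bilinearity, covariance of X and Q = ac·Var[W] + bd·Var[R] + (ad+bc)·covariance of W and R, with a=9, b=4, c=-1.42, d=0.48.
ac·Var[W] = 9·(-1.42)·23 = -293.94
bd·Var[R] = 4·0.48·27 = 51.84
(ad+bc)·covariance of W and R = (-1.36)·14 = -19.04
covariance of X and Q = -293.94 + 51.84 + (-19.04) = -261.14.

covariance of X and Q = -261.14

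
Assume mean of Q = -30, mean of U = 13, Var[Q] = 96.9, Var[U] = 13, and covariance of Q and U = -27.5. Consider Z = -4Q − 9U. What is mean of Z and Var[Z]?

mean of Z = 3, Var[Z] = 623.4

mean of Z = (-4)·mean of Q + (-9)·mean of U = (-4)·(-30) + (-9)·13 = 3.
Var[Z] = a²·Var[Q] + b²·Var[U] + 2ab·covariance of Q and U with a = -4, b = -9.
= (-4)²·96.9 + (-9)²·13 + 2·(-4)·(-9)·(-27.5)
= 1550.4 + 1053 + (-1980) = 623.4.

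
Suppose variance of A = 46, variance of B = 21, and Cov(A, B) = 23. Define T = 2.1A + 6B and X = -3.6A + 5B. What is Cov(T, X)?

By bilinearity, Cov(T, X) = ac·variance of A + bd·variance of B + (ad+bc)·Cov(A, B), with a=2.1, b=6, c=-3.6, d=5.
ac·variance of A = 2.1·(-3.6)·46 = -347.76
bd·variance of B = 6·5·21 = 630
(ad+bc)·Cov(A, B) = (-11.1)·23 = -255.3
Cov(T, X) = -347.76 + 630 + (-255.3) = 26.94.

Cov(T, X) = 26.94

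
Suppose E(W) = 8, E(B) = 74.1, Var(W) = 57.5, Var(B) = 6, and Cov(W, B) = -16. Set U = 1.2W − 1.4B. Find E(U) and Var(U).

E(U) = 1.2·E(W) + (-1.4)·E(B) = 1.2·8 + (-1.4)·74.1 = -94.14.
Var(U) = a²·Var(W) + b²·Var(B) + 2ab·Cov(W, B) with a = 1.2, b = -1.4.
= 1.2²·57.5 + (-1.4)²·6 + 2·1.2·(-1.4)·(-16)
= 82.8 + 11.76 + 53.76 = 148.32.

E(U) = -94.14, Var(U) = 148.32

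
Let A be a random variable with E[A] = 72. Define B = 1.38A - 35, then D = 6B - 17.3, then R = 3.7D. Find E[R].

E[R] = 1364.782

E[B] = 1.38·72 + (-35) = 64.36.
E[D] = 6·64.36 + (-17.3) = 368.86.
E[R] = 3.7·368.86 = 1364.782.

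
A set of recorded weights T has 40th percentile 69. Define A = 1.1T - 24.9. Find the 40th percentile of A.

40th percentile of A = 51

Since a = 1.1 > 0 the transformation is increasing, so the 40th percentile of A = a·(P_{40} of T) + b = 1.1·69 + (-24.9) = 51.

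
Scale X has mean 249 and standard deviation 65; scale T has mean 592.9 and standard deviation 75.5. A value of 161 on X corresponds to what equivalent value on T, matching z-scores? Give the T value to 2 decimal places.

z = (161 − 249)/65 ≈ -1.3538.
T = 592.9 + z·75.5 = 592.9 + (161 − 249)·75.5/65 ≈ 490.68.

T = 490.68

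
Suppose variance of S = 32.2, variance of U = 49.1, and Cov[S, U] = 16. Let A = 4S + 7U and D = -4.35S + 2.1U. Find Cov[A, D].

By bilinearity, Cov[A, D] = ac·variance of S + bd·variance of U + (ad+bc)·Cov[S, U], with a=4, b=7, c=-4.35, d=2.1.
ac·variance of S = 4·(-4.35)·32.2 = -560.28
bd·variance of U = 7·2.1·49.1 = 721.77
(ad+bc)·Cov[S, U] = (-22.05)·16 = -352.8
Cov[A, D] = -560.28 + 721.77 + (-352.8) = -191.31.

Cov[A, D] = -191.31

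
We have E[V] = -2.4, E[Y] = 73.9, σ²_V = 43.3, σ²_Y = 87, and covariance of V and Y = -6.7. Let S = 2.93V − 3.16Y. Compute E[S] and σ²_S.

E[S] = 2.93·E[V] + (-3.16)·E[Y] = 2.93·(-2.4) + (-3.16)·73.9 = -240.556.
σ²_S = a²·σ²_V + b²·σ²_Y + 2ab·covariance of V and Y with a = 2.93, b = -3.16.
= 2.93²·43.3 + (-3.16)²·87 + 2·2.93·(-3.16)·(-6.7)
= 371.72617 + 868.7472 + 124.06792 = 1364.54129.

E[S] = -240.556, σ²_S = 1364.54129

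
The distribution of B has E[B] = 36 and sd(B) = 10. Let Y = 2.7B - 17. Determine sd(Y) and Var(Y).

Y = 2.7B - 17 is linear with a = 2.7, b = -17.
sd(Y) = |a|·sd(B) = |2.7|·10 = 27.
Var(B) = 10² = 100.
Var(Y) = a²·Var(B) = 2.7²·100 = 729 (the additive constant -17 does not affect variance).

sd(Y) = 27, Var(Y) = 729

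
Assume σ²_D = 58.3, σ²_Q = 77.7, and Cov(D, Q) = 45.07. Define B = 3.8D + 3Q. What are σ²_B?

σ²_B = 2568.748

σ²_B = a²·σ²_D + b²·σ²_Q + 2ab·Cov(D, Q) with a = 3.8, b = 3.
= 3.8²·58.3 + 3²·77.7 + 2·3.8·3·45.07
= 841.852 + 699.3 + 1027.596 = 2568.748.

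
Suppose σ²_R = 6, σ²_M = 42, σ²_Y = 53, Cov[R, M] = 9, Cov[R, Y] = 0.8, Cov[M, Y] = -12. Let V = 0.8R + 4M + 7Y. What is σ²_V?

σ²_V = a²·σ²_R + b²·σ²_M + c²·σ²_Y + 2ab·Cov[R, M] + 2ac·Cov[R, Y] + 2bc·Cov[M, Y], with a = 0.8, b = 4, c = 7.
= 3.84 + 672 + 2597 + 57.6 + 8.96 + (-672)
= 2667.4.

σ²_V = 2667.4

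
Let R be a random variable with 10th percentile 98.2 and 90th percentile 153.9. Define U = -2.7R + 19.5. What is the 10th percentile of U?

Since a = -2.7 < 0 the transformation is decreasing, reversing order: the 10th percentile of U corresponds to the 90th percentile of R.
So P_{10}(U) = a·P_{90}(R) + b = (-2.7)·153.9 + 19.5 = -396.03.

10th percentile of U = -396.03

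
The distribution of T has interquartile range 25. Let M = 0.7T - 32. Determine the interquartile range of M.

Under M = aT + b, IQR(M) = |a|·IQR(T) = |0.7|·25 = 17.5 (shifts cancel; spread scales by |a|).

IQR(M) = 17.5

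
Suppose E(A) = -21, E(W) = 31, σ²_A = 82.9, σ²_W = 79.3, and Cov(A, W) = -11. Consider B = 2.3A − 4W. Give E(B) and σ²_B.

E(B) = -172.3, σ²_B = 1909.741

E(B) = 2.3·E(A) + (-4)·E(W) = 2.3·(-21) + (-4)·31 = -172.3.
σ²_B = a²·σ²_A + b²·σ²_W + 2ab·Cov(A, W) with a = 2.3, b = -4.
= 2.3²·82.9 + (-4)²·79.3 + 2·2.3·(-4)·(-11)
= 438.541 + 1268.8 + 202.4 = 1909.741.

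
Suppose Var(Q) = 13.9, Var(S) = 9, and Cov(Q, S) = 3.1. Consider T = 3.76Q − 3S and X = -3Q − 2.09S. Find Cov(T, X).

Cov(T, X) = -96.82304

By bilinearity, Cov(T, X) = ac·Var(Q) + bd·Var(S) + (ad+bc)·Cov(Q, S), with a=3.76, b=-3, c=-3, d=-2.09.
ac·Var(Q) = 3.76·(-3)·13.9 = -156.792
bd·Var(S) = (-3)·(-2.09)·9 = 56.43
(ad+bc)·Cov(Q, S) = (1.1416)·3.1 = 3.53896
Cov(T, X) = -156.792 + 56.43 + 3.53896 = -96.82304.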